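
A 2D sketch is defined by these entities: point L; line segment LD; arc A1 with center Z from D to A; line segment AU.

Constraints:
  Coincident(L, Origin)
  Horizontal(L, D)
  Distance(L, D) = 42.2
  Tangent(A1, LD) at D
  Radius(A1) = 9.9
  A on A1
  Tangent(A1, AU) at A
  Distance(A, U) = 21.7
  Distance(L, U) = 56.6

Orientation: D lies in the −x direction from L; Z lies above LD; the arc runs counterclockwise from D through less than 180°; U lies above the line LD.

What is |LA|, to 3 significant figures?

37.2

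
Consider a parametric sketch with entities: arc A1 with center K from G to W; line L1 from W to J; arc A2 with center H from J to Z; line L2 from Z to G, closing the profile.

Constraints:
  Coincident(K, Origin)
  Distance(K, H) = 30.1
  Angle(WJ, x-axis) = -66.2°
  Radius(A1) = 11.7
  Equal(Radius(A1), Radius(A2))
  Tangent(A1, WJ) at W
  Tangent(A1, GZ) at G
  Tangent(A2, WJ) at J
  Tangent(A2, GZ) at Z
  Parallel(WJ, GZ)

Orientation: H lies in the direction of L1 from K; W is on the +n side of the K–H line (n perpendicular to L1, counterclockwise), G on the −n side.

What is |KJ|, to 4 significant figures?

32.29

The slot axis is L1's direction at -66.2°, so u = (cos -66.2°, sin -66.2°) = (0.4035, -0.9150) and n = (−sin -66.2°, cos -66.2°) = (0.9150, 0.4035). K is at the origin and H lies 30.1 along u from K, so H = 30.1·u = (12.15, -27.54). Tangency of A1 to both parallel lines with radius 11.7 puts W and G at K ± 11.7·n: W = (10.71, 4.721), G = (-10.71, -4.721). Equal radii place J and Z the same way about H: J = H + 11.7·n = (22.85, -22.82), Z = H − 11.7·n = (1.442, -32.26). Then |KJ| = |J − K| = 32.29.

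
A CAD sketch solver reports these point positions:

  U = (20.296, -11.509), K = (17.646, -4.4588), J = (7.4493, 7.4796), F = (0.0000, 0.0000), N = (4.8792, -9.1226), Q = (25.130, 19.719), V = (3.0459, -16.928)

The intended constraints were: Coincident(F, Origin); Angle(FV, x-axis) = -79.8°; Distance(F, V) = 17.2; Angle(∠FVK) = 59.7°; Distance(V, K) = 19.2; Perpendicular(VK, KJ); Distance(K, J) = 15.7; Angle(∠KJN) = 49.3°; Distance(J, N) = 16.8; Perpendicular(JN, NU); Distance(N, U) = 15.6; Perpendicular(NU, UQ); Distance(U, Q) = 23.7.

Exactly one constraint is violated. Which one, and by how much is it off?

Distance(U, Q) = 23.7 — off by 7.90.

F = (0.00, 0.00) ✓; FV at -79.80° ✓; |FV| = 17.20 ✓; ∠FVK = 59.70° ✓; |VK| = 19.20 ✓; ∠(VK, KJ) = 90.00° ✓; |KJ| = 15.70 ✓; ∠KJN = 49.30° ✓; |JN| = 16.80 ✓; ∠(JN, NU) = 90.00° ✓; |NU| = 15.60 ✓; ∠(NU, UQ) = 90.00° ✓; |UQ| = 31.60 ✗.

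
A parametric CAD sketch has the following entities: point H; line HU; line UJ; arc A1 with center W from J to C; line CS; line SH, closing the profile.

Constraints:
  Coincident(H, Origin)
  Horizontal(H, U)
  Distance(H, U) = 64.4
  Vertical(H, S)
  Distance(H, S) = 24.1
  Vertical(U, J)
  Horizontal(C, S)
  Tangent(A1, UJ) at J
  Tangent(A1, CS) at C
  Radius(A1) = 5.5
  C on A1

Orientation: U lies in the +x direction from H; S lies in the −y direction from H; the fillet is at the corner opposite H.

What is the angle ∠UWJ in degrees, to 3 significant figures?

73.5°

The virtual corner opposite H is at (64.4, -24.1). Since A1 is tangent to UJ there, WJ ⟂ UJ and A1 meets CS tangentially, so WC is at right angles to CS, with radius 5.5, so the center W sits 5.5 in from both sides at W = (58.9, -18.6). That places the tangent points at J = (64.4, -18.6) on UJ and C = (58.9, -24.1) on CS. Then cos ∠UWJ = WU·WJ / (|WU||WJ|), giving 73.5°.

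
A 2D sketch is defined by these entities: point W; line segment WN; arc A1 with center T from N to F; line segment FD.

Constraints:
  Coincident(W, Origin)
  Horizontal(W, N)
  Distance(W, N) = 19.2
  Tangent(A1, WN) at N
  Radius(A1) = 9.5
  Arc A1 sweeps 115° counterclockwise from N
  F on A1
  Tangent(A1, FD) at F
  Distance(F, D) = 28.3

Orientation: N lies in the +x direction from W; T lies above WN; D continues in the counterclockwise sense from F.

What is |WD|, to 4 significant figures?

42.25

W is at the origin; W and N share the same y with |WN| = 19.2 and N on the +x side, so N = (19.20, 0.000). A1 meets WN tangentially, so TN is at right angles to WN, so T = N + (0, 9.5) = (19.20, 9.500). On A1, N sits at bearing -90° from T; a 115° counterclockwise sweep puts F at bearing 25°, so F = T + 9.5·(cos 25°, sin 25°) = (27.81, 13.51). A1 meets FD tangentially, so TF is at right angles to FD, so FD runs along (−sin 25°, cos 25°); with |FD| = 28.3, D = (15.85, 39.16). Then |WD| = |D − W| = 42.25.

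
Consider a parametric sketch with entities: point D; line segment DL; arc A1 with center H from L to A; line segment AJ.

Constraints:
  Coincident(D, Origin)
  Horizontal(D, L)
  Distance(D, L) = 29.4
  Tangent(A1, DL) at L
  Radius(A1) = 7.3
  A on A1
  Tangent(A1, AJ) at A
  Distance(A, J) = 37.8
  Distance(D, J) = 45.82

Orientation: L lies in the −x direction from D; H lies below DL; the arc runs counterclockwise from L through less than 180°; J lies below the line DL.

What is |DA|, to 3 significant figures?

37.3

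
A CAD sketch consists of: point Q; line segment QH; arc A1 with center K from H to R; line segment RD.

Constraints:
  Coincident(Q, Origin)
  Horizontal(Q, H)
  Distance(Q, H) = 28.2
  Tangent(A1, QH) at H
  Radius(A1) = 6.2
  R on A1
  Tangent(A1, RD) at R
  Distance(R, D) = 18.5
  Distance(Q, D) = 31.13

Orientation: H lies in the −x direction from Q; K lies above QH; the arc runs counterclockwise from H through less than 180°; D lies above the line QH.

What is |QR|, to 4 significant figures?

22.72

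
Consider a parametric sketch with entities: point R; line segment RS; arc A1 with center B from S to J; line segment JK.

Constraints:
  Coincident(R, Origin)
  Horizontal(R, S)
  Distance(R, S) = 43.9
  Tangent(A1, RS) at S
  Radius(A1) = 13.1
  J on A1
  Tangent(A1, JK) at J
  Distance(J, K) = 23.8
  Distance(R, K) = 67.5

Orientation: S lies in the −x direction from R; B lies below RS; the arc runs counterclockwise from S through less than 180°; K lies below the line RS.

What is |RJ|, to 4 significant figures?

58.57

R is at the origin; R and S share the same y with |RS| = 43.9 and S on the −x side, so S = (-43.90, 0.000). A1 meets RS tangentially, so BS is at right angles to RS, so B = S + (0, -13.1) = (-43.90, -13.10). Since BJ ⟂ JK (tangency), |BK| = √(13.1² + 23.8²) = 27.17 regardless of where J sits on A1. So K lies on both circle(R, 67.5) and circle(B, 27.17); the below-RS intersection is K = (-56.26, -37.29). J is the foot of the tangent from K: J = (-56.99, -13.50).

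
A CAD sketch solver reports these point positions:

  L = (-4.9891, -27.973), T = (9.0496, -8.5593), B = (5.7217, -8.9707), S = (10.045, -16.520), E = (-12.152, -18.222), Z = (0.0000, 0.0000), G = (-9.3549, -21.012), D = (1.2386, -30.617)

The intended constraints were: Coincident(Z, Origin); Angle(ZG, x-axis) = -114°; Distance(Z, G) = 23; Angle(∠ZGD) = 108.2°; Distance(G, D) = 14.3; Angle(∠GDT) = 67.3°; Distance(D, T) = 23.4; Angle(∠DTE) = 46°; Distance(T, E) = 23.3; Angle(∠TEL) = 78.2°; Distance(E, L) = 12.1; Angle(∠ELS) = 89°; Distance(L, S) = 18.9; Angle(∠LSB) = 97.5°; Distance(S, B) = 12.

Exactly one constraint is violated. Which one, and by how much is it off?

Distance(S, B) = 12 — off by 3.30.

Z = (0.00, 0.00) ✓; ZG at -114.0° ✓; |ZG| = 23.00 ✓; ∠ZGD = 108.2° ✓; |GD| = 14.30 ✓; ∠GDT = 67.30° ✓; |DT| = 23.40 ✓; ∠DTE = 46.00° ✓; |TE| = 23.30 ✓; ∠TEL = 78.20° ✓; |EL| = 12.10 ✓; ∠ELS = 89.00° ✓; |LS| = 18.90 ✓; ∠LSB = 97.50° ✓; |SB| = 8.700 ✗.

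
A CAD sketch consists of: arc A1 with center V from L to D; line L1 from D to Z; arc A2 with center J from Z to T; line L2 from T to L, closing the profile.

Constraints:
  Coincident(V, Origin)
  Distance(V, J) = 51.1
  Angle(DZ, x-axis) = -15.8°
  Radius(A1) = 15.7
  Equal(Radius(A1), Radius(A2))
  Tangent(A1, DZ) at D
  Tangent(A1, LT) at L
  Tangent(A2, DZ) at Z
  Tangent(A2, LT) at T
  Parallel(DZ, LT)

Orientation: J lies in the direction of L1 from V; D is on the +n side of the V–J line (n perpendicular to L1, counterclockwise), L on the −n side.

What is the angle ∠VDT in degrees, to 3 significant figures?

58.4°

The slot axis is L1's direction at -15.8°, so u = (cos -15.8°, sin -15.8°) = (0.962, -0.272) and n = (−sin -15.8°, cos -15.8°) = (0.272, 0.962). V is at the origin and J lies 51.1 along u from V, so J = 51.1·u = (49.2, -13.9). Tangency of A1 to both parallel lines with radius 15.7 puts D and L at V ± 15.7·n: D = (4.27, 15.1), L = (-4.27, -15.1). Equal radii place Z and T the same way about J: Z = J + 15.7·n = (53.4, 1.19), T = J − 15.7·n = (44.9, -29.0). Then cos ∠VDT = DV·DT / (|DV||DT|), giving 58.4°.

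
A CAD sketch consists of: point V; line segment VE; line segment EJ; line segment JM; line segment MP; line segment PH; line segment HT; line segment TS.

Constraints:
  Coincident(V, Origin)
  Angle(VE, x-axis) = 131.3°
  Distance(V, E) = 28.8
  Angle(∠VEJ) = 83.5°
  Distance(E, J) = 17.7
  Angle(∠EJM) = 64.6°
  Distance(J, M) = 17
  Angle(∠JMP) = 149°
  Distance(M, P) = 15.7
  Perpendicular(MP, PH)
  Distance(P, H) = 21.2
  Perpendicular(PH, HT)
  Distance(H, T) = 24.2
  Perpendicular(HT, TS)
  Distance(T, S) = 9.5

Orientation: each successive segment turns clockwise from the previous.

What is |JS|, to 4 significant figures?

6.748

V is at the origin; VE runs at 131.3° with length 28.8, so E = (-19.01, 21.64). ∠VEJ = 83.5° gives EJ at 34.80° from the x-axis; with |EJ| = 17.7, J = (-4.474, 31.74). ∠EJM = 64.6° gives JM at -80.60° from the x-axis; with |JM| = 17.0, M = (-1.697, 14.97). ∠JMP = 149.0° gives MP at -111.6° from the x-axis; with |MP| = 15.7, P = (-7.477, 0.3688). MP ⟂ PH, so PH runs at 158.4°; with |PH| = 21.2, H = (-27.19, 8.173). The perpendicularity gives HT at right angles to PH, so HT runs at 68.40°; with |HT| = 24.2, T = (-18.28, 30.67). HT ⟂ TS, so TS runs at -21.60°; with |TS| = 9.5, S = (-9.446, 27.18). Then |JS| = |S − J| = 6.748.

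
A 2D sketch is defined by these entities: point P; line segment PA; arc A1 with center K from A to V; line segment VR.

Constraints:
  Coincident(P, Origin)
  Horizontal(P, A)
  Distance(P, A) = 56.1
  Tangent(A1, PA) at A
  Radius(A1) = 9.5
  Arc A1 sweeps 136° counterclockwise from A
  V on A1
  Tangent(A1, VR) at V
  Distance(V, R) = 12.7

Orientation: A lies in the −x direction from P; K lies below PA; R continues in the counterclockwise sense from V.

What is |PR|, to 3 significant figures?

59.2

P is at the origin; PA is horizontal with |PA| = 56.1 and A on the −x side, so A = (-56.1, 0.00). The tangent condition forces KA to be normal to PA, so K = A + (0, -9.5) = (-56.1, -9.50). On A1, A sits at bearing 90° from K; a 136° counterclockwise sweep puts V at bearing 226°, so V = K + 9.5·(cos 226°, sin 226°) = (-62.7, -16.3). The tangent condition forces KV to be normal to VR, so VR runs along (−sin 226°, cos 226°); with |VR| = 12.7, R = (-53.6, -25.2). Then |PR| = |R − P| = 59.2.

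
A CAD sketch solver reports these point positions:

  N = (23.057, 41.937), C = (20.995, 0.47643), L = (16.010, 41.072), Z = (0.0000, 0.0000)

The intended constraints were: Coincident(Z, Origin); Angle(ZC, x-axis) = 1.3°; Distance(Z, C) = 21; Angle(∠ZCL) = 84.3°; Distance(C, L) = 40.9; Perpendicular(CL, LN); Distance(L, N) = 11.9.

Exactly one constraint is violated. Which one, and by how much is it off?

Distance(L, N) = 11.9 — off by 4.80.

Z = (0.00, 0.00) ✓; ZC at 1.300° ✓; |ZC| = 21.00 ✓; ∠ZCL = 84.30° ✓; |CL| = 40.90 ✓; ∠(CL, LN) = 90.00° ✓; |LN| = 7.100 ✗.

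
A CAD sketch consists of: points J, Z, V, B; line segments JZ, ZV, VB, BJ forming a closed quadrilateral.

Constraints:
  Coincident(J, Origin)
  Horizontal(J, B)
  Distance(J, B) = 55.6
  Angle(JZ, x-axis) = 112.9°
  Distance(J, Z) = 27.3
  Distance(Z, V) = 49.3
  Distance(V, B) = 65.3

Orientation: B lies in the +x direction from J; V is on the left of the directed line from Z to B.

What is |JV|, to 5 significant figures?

63.720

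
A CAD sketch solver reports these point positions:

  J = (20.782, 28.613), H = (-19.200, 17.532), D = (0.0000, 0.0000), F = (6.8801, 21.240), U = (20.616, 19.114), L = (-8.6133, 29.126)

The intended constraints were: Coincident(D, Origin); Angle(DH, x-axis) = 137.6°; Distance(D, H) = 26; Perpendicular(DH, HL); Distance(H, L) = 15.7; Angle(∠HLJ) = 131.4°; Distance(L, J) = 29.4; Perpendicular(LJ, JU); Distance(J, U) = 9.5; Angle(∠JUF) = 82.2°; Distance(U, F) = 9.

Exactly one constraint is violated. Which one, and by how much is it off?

Distance(U, F) = 9 — off by 4.90.

D = (0.00, 0.00) ✓; DH at 137.6° ✓; |DH| = 26.00 ✓; ∠(DH, HL) = 90.00° ✓; |HL| = 15.70 ✓; ∠HLJ = 131.4° ✓; |LJ| = 29.40 ✓; ∠(LJ, JU) = 90.00° ✓; |JU| = 9.500 ✓; ∠JUF = 82.20° ✓; |UF| = 13.90 ✗.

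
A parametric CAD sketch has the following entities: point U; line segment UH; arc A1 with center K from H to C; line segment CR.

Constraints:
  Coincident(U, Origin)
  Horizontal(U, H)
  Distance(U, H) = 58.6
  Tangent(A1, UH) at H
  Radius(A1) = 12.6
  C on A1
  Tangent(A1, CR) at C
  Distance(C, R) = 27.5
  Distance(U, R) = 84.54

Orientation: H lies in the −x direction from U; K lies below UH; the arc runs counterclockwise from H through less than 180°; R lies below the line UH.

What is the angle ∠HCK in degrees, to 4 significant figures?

49.98°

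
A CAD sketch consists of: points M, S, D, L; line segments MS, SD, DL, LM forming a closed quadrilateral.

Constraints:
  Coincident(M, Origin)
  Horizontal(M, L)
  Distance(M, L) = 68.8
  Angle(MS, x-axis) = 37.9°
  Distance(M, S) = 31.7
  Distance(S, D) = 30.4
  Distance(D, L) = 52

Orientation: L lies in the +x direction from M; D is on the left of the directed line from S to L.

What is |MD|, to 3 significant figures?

61.3

Checks: |ML| = 68.80 ✓; |MS| = 31.70 ✓; |SD| = 30.40 ✓; |DL| = 52.00 ✓.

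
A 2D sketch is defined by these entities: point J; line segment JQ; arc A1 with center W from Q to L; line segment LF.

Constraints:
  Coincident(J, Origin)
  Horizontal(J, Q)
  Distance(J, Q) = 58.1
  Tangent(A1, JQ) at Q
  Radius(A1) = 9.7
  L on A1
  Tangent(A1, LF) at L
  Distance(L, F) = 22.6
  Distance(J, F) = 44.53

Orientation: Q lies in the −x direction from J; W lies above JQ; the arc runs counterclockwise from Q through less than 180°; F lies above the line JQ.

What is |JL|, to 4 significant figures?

50.12

Checks: |WL| = 9.700 ✓; ∠(WL, LF) = 90.00° ✓; |LF| = 22.60 ✓; |JF| = 44.53 ✓.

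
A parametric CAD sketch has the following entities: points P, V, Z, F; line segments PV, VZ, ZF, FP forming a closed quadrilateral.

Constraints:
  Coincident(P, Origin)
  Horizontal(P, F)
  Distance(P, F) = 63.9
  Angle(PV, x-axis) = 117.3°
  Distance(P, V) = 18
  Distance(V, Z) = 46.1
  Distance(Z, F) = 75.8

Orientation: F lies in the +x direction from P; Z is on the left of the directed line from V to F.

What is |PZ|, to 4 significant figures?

58.22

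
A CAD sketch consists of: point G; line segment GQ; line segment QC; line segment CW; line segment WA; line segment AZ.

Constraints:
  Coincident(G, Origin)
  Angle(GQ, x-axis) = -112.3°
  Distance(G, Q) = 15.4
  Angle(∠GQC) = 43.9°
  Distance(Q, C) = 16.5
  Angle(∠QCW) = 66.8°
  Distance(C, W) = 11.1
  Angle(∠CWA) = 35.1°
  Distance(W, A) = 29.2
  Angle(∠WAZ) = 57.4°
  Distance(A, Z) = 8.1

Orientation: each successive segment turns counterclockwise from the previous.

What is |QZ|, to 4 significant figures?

20.68

G is at the origin; GQ runs at -112.3° with length 15.4, so Q = (-5.844, -14.25). ∠GQC = 43.9° gives QC at 23.80° from the x-axis; with |QC| = 16.5, C = (9.253, -7.590). ∠QCW = 66.8° gives CW at 137.0° from the x-axis; with |CW| = 11.1, W = (1.135, -0.01955). ∠CWA = 35.1° gives WA at -78.10° from the x-axis; with |WA| = 29.2, A = (7.156, -28.59). ∠WAZ = 57.4° gives AZ at 44.50° from the x-axis; with |AZ| = 8.1, Z = (12.93, -22.91). Then |QZ| = |Z − Q| = 20.68.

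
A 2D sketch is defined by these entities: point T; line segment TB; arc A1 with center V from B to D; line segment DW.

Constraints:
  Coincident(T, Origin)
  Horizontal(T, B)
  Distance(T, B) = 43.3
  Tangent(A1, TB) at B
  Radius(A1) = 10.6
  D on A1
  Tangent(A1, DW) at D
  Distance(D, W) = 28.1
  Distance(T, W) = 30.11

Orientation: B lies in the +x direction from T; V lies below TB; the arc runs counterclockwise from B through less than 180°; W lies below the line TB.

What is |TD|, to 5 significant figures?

35.473

T is at the origin; TB is horizontal with |TB| = 43.3 and B on the +x side, so B = (43.300, 0.0000). Since A1 is tangent to TB there, VB ⟂ TB, so V = B + (0, -10.6) = (43.300, -10.600). Since VD ⟂ DW (tangency), |VW| = √(10.6² + 28.1²) = 30.033 regardless of where D sits on A1. So W lies on both circle(T, 30.11) and circle(V, 30.033); the below-TB intersection is W = (16.901, -24.919). D is the foot of the tangent from W: D = (35.283, -3.6659).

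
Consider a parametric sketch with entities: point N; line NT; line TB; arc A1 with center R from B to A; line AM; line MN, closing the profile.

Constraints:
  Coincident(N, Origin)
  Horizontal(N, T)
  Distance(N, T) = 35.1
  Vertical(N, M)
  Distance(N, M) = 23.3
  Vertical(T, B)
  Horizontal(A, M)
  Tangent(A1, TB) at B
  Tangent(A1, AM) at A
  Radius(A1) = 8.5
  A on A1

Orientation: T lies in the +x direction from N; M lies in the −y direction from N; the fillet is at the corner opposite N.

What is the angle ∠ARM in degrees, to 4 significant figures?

72.28°

The virtual corner opposite N is at (35.10, -23.30). Tangency of A1 to TB means the radius RB is perpendicular to TB and since A1 is tangent to AM there, RA ⟂ AM, with radius 8.5, so the center R sits 8.5 in from both sides at R = (26.60, -14.80). That places the tangent points at B = (35.10, -14.80) on TB and A = (26.60, -23.30) on AM. Then cos ∠ARM = RA·RM / (|RA||RM|), giving 72.28°.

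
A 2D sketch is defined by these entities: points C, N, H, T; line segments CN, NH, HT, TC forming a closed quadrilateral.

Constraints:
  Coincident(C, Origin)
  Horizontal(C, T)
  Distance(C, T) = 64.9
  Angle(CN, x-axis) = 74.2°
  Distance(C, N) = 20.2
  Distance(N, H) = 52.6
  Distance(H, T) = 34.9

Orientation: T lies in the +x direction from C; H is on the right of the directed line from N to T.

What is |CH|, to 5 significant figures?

43.796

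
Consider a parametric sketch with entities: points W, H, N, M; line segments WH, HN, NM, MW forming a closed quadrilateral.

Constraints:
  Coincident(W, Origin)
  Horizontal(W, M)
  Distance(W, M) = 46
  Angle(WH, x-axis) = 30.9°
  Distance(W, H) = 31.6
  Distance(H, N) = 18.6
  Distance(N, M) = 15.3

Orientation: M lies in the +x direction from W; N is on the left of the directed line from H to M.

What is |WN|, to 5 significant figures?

48.184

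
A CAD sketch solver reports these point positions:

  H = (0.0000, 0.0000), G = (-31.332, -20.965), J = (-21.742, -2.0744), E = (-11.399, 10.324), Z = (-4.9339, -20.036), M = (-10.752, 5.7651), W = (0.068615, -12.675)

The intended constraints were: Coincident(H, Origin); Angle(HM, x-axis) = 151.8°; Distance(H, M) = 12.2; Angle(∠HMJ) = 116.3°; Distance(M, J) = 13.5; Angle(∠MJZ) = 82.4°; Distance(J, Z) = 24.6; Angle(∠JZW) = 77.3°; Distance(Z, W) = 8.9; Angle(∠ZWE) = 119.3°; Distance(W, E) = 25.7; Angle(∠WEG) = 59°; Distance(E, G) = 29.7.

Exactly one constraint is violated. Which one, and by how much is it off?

Distance(E, G) = 29.7 — off by 7.40.

H = (0.00, 0.00) ✓; HM at 151.8° ✓; |HM| = 12.20 ✓; ∠HMJ = 116.3° ✓; |MJ| = 13.50 ✓; ∠MJZ = 82.40° ✓; |JZ| = 24.60 ✓; ∠JZW = 77.30° ✓; |ZW| = 8.900 ✓; ∠ZWE = 119.3° ✓; |WE| = 25.70 ✓; ∠WEG = 59.00° ✓; |EG| = 37.10 ✗.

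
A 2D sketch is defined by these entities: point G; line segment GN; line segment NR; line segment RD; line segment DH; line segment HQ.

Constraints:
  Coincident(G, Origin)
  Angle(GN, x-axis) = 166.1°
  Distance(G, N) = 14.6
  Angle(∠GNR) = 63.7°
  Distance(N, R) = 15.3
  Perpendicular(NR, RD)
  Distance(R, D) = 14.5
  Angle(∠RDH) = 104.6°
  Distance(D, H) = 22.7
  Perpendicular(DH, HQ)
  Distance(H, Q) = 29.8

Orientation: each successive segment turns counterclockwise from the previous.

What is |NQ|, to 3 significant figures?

16.6

G is at the origin; GN runs at 166.1° with length 14.6, so N = (-14.2, 3.51). ∠GNR = 63.7° gives NR at -77.6° from the x-axis; with |NR| = 15.3, R = (-10.9, -11.4). NR ⟂ RD, so RD runs at 12.4°; with |RD| = 14.5, D = (3.27, -8.32). ∠RDH = 104.6° gives DH at 87.8° from the x-axis; with |DH| = 22.7, H = (4.15, 14.4). The perpendicularity gives HQ at right angles to DH, so HQ runs at 178°; with |HQ| = 29.8, Q = (-25.6, 15.5). Then |NQ| = |Q − N| = 16.6.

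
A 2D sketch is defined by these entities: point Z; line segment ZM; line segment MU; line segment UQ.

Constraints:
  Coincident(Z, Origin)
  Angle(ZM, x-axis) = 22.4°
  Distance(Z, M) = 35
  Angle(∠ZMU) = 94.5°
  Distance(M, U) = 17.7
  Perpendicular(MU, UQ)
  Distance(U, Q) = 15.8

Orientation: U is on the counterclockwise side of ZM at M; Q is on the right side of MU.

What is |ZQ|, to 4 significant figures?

54.66

∠ZMU = 94.5°, so MU runs at 22.4° + (180° − 94.5°) = 107.9° from the x-axis; with |MU| = 17.7, U = M + 17.7·(cos 107.9°, sin 107.9°) = (26.92, 30.18). MU ⟂ UQ; with |UQ| = 15.8 on the right of MU, Q = U + 15.8·(0.9516, 0.3074) = (41.95, 35.04). Then |ZQ| = |Q − Z| = 54.66.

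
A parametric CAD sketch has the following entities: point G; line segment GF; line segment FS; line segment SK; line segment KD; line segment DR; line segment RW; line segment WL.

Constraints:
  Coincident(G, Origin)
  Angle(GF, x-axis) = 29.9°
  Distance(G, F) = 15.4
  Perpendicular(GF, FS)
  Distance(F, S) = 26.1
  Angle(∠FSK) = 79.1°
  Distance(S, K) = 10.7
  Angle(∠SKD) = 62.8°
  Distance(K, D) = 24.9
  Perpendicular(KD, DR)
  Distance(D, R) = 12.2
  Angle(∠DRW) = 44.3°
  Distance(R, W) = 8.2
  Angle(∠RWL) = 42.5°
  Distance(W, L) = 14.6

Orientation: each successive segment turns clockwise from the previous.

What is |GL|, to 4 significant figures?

31.40

∠DRW = 44.3° gives RW at -143.9° from the x-axis; with |RW| = 8.2, W = (25.24, -0.3589). ∠RWL = 42.5° gives WL at 78.60° from the x-axis; with |WL| = 14.6, L = (28.13, 13.95). Then |GL| = |L − G| = 31.40.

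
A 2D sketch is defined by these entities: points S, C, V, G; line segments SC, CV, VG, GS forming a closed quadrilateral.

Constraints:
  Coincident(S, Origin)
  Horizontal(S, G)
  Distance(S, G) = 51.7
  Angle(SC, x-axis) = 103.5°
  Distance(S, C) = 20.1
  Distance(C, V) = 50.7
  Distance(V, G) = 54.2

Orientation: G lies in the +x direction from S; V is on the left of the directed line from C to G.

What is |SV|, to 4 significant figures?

62.07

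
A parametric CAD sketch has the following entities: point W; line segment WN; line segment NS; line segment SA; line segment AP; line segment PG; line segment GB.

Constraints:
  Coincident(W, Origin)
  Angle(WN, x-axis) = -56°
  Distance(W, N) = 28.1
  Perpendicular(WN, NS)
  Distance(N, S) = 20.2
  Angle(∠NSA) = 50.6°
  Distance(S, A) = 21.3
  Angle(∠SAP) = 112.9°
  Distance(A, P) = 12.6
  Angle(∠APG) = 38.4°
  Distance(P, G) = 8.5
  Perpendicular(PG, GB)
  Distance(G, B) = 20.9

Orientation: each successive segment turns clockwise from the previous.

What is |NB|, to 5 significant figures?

30.865

∠APG = 38.4° gives PG at -124.10° from the x-axis; with |PG| = 8.5, G = (8.2227, -16.636). PG ⟂ GB, so GB runs at 145.90°; with |GB| = 20.9, B = (-9.0838, -4.9184). Then |NB| = |B − N| = 30.865.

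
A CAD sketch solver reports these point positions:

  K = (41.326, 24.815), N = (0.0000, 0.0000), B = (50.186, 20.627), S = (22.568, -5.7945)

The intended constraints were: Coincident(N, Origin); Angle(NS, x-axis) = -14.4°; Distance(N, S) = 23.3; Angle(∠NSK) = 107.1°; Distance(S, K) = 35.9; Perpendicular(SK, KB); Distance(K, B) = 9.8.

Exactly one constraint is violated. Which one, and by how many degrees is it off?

Perpendicular(SK, KB) — off by 6.20°.

N = (0.00, 0.00) ✓; NS at -14.40° ✓; |NS| = 23.30 ✓; ∠NSK = 107.1° ✓; |SK| = 35.90 ✓; ∠(SK, KB) = 83.80° ✗; |KB| = 9.800 ✓.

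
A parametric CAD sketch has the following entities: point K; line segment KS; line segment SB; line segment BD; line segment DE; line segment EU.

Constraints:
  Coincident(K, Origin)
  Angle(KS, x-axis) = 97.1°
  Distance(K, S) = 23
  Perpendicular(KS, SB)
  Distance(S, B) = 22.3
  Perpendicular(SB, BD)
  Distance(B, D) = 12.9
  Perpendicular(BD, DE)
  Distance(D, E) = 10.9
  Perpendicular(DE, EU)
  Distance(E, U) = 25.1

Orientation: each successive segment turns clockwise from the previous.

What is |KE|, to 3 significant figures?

15.2

K is at the origin; KS runs at 97.1° with length 23.0, so S = (-2.84, 22.8). KS ⟂ SB, so SB runs at 7.10°; with |SB| = 22.3, B = (19.3, 25.6). SB is perpendicular to BD, so BD runs at -82.9°; with |BD| = 12.9, D = (20.9, 12.8). BD ⟂ DE, so DE runs at -173°; with |DE| = 10.9, E = (10.1, 11.4). Then |KE| = |E − K| = 15.2.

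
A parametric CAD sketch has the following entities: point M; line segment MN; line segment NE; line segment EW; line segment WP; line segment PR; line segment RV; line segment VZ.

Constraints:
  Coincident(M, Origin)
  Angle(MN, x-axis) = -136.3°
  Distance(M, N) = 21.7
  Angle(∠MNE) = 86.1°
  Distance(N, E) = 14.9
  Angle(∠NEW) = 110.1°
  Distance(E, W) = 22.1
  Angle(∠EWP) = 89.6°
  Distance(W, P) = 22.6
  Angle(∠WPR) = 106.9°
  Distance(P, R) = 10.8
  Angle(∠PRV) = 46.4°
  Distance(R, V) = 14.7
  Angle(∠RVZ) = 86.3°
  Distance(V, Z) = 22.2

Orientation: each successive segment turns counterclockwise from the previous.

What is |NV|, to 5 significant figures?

23.447

∠WPR = 106.9° gives PR at -169.00° from the x-axis; with |PR| = 10.8, R = (-6.2593, 3.0778). ∠PRV = 46.4° gives RV at -35.400° from the x-axis; with |RV| = 14.7, V = (5.7231, -5.4377). Then |NV| = |V − N| = 23.447.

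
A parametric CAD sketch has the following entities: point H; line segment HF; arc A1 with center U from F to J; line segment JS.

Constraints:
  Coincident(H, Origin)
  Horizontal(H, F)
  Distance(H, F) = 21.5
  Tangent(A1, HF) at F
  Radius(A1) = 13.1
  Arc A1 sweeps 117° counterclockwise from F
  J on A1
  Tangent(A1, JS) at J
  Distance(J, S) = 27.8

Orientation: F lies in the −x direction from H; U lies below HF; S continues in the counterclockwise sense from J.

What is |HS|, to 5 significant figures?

48.397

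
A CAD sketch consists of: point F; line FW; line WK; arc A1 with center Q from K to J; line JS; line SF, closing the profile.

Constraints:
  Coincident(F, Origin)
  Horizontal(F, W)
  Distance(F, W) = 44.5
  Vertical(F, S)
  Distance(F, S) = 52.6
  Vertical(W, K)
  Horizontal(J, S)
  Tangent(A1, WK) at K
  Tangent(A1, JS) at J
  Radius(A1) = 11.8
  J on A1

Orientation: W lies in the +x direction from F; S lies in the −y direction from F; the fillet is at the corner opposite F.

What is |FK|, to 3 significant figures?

60.4

The virtual corner opposite F is at (44.5, -52.6). Since A1 is tangent to WK there, QK ⟂ WK and A1 meets JS tangentially, so QJ is at right angles to JS, with radius 11.8, so the center Q sits 11.8 in from both sides at Q = (32.7, -40.8). That places the tangent points at K = (44.5, -40.8) on WK and J = (32.7, -52.6) on JS. Then |FK| = |K − F| = 60.4.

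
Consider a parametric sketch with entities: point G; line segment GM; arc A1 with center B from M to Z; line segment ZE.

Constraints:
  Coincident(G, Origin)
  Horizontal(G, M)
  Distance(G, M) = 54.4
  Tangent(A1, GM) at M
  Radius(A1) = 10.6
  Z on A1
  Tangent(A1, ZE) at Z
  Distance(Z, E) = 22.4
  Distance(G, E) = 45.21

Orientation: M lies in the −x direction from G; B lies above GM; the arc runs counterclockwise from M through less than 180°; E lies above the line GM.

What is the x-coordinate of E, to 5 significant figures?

-36.061

G is at the origin; G and M share the same y with |GM| = 54.4 and M on the −x side, so M = (-54.400, 0.0000). The tangent condition forces BM to be normal to GM, so B = M + (0, 10.6) = (-54.400, 10.600). Since BZ ⟂ ZE (tangency), |BE| = √(10.6² + 22.4²) = 24.781 regardless of where Z sits on A1. So E lies on both circle(G, 45.21) and circle(B, 24.781); the above-GM intersection is E = (-36.061, 27.268). Z is the foot of the tangent from E: Z = (-44.600, 6.5592).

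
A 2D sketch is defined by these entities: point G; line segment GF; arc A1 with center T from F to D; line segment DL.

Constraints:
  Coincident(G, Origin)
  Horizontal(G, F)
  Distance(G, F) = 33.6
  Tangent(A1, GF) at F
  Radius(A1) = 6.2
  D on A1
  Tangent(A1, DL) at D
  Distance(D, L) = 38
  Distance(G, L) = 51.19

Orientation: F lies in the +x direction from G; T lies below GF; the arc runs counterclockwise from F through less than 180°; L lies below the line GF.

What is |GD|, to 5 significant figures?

28.053

Checks: |GF| = 33.60 ✓; |TD| = 6.200 ✓; ∠(TD, DL) = 90.00° ✓; |DL| = 38.00 ✓; |GL| = 51.19 ✓.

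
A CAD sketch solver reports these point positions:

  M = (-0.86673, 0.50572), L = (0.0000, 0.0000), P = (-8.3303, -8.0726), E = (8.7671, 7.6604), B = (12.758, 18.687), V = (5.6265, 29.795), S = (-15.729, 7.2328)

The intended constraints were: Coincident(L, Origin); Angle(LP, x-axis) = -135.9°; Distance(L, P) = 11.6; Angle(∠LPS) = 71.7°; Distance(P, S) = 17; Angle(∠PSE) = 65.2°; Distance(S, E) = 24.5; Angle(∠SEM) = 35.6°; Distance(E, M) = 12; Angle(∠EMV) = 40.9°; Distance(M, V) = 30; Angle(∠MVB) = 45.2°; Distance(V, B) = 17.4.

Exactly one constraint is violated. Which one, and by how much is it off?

Distance(V, B) = 17.4 — off by 4.20.

L = (0.00, 0.00) ✓; LP at -135.9° ✓; |LP| = 11.60 ✓; ∠LPS = 71.70° ✓; |PS| = 17.00 ✓; ∠PSE = 65.20° ✓; |SE| = 24.50 ✓; ∠SEM = 35.60° ✓; |EM| = 12.00 ✓; ∠EMV = 40.90° ✓; |MV| = 30.00 ✓; ∠MVB = 45.20° ✓; |VB| = 13.20 ✗.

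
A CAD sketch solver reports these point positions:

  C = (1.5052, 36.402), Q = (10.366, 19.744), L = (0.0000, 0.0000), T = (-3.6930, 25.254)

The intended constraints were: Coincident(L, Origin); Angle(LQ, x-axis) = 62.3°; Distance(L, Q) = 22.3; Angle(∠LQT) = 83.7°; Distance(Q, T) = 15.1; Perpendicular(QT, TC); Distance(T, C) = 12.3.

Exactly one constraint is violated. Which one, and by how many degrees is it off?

Perpendicular(QT, TC) — off by 3.60°.

L = (0.00, 0.00) ✓; LQ at 62.30° ✓; |LQ| = 22.30 ✓; ∠LQT = 83.70° ✓; |QT| = 15.10 ✓; ∠(QT, TC) = 93.60° ✗; |TC| = 12.30 ✓.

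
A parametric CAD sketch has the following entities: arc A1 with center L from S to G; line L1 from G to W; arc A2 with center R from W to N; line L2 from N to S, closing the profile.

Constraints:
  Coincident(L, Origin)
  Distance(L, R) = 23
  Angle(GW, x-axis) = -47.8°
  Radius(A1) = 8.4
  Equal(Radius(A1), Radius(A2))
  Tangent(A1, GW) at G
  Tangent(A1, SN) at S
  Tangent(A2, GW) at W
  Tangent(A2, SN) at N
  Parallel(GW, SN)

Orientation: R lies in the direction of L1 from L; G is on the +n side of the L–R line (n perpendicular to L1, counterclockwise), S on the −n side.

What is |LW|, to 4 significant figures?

24.49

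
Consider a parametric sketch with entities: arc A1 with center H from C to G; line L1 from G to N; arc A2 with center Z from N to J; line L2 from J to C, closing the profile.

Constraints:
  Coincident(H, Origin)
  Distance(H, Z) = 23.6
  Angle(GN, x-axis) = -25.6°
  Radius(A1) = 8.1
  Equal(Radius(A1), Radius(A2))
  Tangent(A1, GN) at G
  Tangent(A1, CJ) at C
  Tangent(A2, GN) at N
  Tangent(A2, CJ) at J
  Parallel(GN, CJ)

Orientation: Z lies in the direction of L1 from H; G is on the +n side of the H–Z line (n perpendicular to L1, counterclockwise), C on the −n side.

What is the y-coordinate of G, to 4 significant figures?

7.305

The slot axis is L1's direction at -25.6°, so u = (cos -25.6°, sin -25.6°) = (0.9018, -0.4321) and n = (−sin -25.6°, cos -25.6°) = (0.4321, 0.9018). H is at the origin and Z lies 23.6 along u from H, so Z = 23.6·u = (21.28, -10.20). Tangency of A1 to both parallel lines with radius 8.1 puts G and C at H ± 8.1·n: G = (3.500, 7.305), C = (-3.500, -7.305). So G.y = 7.305.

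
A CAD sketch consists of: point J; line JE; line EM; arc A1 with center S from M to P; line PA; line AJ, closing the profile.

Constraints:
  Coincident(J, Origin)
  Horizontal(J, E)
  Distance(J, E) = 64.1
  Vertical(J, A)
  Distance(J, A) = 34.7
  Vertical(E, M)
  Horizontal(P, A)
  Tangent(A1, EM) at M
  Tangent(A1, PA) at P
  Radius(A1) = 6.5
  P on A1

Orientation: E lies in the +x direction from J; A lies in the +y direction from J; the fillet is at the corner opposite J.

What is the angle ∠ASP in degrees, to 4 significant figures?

83.56°

J is at the origin; J and E share the same y with |JE| = 64.1 and E on the +x side, so E = (64.10, 0.000). J and A share the same x with |JA| = 34.7 and A on the +y side, so A = (0.000, 34.70). The virtual corner opposite J is at (64.10, 34.70). The tangent condition forces SM to be normal to EM and A1 meets PA tangentially, so SP is at right angles to PA, with radius 6.5, so the center S sits 6.5 in from both sides at S = (57.60, 28.20). That places the tangent points at M = (64.10, 28.20) on EM and P = (57.60, 34.70) on PA. Then cos ∠ASP = SA·SP / (|SA||SP|), giving 83.56°.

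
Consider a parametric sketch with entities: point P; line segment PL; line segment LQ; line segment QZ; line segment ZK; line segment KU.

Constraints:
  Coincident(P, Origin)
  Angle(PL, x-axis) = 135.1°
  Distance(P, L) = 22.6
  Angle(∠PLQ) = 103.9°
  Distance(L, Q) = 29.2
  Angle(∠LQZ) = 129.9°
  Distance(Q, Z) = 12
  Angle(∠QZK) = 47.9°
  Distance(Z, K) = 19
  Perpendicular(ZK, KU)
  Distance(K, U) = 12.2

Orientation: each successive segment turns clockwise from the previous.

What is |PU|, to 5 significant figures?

34.999

P is at the origin; PL runs at 135.1° with length 22.6, so L = (-16.008, 15.953). ∠PLQ = 103.9° gives LQ at 59.000° from the x-axis; with |LQ| = 29.2, Q = (-0.96937, 40.982). ∠LQZ = 129.9° gives QZ at 8.9000° from the x-axis; with |QZ| = 12.0, Z = (10.886, 42.839). ∠QZK = 47.9° gives ZK at -123.20° from the x-axis; with |ZK| = 19.0, K = (0.48245, 26.940). ZK ⟂ KU, so KU runs at 146.80°; with |KU| = 12.2, U = (-9.7261, 33.620). Then |PU| = |U − P| = 34.999.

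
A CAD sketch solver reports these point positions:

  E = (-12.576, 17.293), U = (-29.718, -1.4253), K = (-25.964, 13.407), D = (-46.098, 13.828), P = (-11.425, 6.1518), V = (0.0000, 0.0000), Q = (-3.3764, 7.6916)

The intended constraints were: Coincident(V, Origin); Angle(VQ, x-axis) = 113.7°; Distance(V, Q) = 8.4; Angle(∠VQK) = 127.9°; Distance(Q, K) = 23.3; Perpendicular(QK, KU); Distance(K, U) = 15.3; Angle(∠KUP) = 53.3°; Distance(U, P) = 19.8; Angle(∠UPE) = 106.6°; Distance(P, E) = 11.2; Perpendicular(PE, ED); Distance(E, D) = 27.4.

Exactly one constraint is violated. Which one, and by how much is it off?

Distance(E, D) = 27.4 — off by 6.30.

V = (0.00, 0.00) ✓; VQ at 113.7° ✓; |VQ| = 8.400 ✓; ∠VQK = 127.9° ✓; |QK| = 23.30 ✓; ∠(QK, KU) = 90.00° ✓; |KU| = 15.30 ✓; ∠KUP = 53.30° ✓; |UP| = 19.80 ✓; ∠UPE = 106.6° ✓; |PE| = 11.20 ✓; ∠(PE, ED) = 90.00° ✓; |ED| = 33.70 ✗.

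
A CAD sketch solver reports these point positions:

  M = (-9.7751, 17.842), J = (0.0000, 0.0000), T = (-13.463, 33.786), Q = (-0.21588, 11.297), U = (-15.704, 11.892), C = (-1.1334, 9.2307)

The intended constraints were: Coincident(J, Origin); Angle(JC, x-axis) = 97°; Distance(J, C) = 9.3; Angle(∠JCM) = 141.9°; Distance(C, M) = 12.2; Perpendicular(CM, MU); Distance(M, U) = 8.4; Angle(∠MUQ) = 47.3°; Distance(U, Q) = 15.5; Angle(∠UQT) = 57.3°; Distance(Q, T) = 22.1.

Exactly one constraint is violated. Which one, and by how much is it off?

Distance(Q, T) = 22.1 — off by 4.00.

J = (0.00, 0.00) ✓; JC at 97.00° ✓; |JC| = 9.300 ✓; ∠JCM = 141.9° ✓; |CM| = 12.20 ✓; ∠(CM, MU) = 90.00° ✓; |MU| = 8.400 ✓; ∠MUQ = 47.30° ✓; |UQ| = 15.50 ✓; ∠UQT = 57.30° ✓; |QT| = 26.10 ✗.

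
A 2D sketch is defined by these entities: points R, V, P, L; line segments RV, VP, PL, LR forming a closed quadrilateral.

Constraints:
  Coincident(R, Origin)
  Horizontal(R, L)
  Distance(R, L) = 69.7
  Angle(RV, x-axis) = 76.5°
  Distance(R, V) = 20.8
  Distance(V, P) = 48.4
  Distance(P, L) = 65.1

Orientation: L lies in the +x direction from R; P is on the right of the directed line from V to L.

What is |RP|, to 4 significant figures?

29.84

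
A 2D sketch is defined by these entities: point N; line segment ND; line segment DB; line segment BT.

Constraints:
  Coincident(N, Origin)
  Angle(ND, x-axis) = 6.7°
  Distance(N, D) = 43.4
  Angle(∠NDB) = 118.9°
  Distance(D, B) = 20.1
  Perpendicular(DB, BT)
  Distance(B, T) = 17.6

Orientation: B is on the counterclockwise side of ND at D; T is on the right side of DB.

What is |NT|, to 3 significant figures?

69.1

∠NDB = 118.9°, so DB runs at 6.7° + (180° − 118.9°) = 67.8° from the x-axis; with |DB| = 20.1, B = D + 20.1·(cos 67.8°, sin 67.8°) = (50.7, 23.7). The perpendicularity gives BT at right angles to DB; with |BT| = 17.6 on the right of DB, T = B + 17.6·(0.926, -0.378) = (67.0, 17.0). Then |NT| = |T − N| = 69.1.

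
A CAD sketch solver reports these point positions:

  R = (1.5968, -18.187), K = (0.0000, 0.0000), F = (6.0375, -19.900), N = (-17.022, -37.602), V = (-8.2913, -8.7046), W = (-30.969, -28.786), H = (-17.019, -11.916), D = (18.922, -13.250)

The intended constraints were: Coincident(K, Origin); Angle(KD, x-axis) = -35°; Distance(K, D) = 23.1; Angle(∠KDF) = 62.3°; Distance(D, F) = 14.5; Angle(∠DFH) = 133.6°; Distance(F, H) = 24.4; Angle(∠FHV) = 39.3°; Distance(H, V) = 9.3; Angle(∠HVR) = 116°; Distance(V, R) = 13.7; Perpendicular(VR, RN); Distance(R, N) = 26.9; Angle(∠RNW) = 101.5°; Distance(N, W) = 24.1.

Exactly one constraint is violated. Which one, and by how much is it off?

Distance(N, W) = 24.1 — off by 7.60.

K = (0.00, 0.00) ✓; KD at -35.00° ✓; |KD| = 23.10 ✓; ∠KDF = 62.30° ✓; |DF| = 14.50 ✓; ∠DFH = 133.6° ✓; |FH| = 24.40 ✓; ∠FHV = 39.30° ✓; |HV| = 9.300 ✓; ∠HVR = 116.0° ✓; |VR| = 13.70 ✓; ∠(VR, RN) = 90.00° ✓; |RN| = 26.90 ✓; ∠RNW = 101.5° ✓; |NW| = 16.50 ✗.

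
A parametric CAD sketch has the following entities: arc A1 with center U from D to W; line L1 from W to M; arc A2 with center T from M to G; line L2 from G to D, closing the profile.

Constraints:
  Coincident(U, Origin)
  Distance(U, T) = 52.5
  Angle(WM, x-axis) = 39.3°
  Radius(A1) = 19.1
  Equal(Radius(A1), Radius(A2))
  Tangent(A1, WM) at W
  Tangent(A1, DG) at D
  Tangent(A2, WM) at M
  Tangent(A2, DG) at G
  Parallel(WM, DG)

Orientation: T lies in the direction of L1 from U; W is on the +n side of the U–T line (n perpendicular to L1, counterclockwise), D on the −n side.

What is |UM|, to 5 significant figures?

55.866

The slot axis is L1's direction at 39.3°, so u = (cos 39.3°, sin 39.3°) = (0.77384, 0.63338) and n = (−sin 39.3°, cos 39.3°) = (-0.63338, 0.77384). U is at the origin and T lies 52.5 along u from U, so T = 52.5·u = (40.627, 33.252). Tangency of A1 to both parallel lines with radius 19.1 puts W and D at U ± 19.1·n: W = (-12.098, 14.780), D = (12.098, -14.780). Equal radii place M and G the same way about T: M = T + 19.1·n = (28.529, 48.033), G = T − 19.1·n = (52.724, 18.472). Then |UM| = |M − U| = 55.866.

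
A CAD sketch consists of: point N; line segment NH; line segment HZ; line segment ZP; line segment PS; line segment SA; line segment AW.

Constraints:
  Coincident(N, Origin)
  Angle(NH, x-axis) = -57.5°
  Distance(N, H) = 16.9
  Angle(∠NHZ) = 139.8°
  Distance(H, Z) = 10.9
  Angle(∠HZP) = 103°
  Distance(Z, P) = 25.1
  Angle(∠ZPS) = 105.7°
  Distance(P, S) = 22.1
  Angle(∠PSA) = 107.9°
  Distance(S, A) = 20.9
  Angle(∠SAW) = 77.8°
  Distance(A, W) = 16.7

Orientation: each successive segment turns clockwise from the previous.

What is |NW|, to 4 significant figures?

8.671

N is at the origin; NH runs at -57.5° with length 16.9, so H = (9.080, -14.25). ∠NHZ = 139.8° gives HZ at -97.70° from the x-axis; with |HZ| = 10.9, Z = (7.620, -25.06). ∠HZP = 103.0° gives ZP at -174.7° from the x-axis; with |ZP| = 25.1, P = (-17.37, -27.37). ∠ZPS = 105.7° gives PS at 111.0° from the x-axis; with |PS| = 22.1, S = (-25.29, -6.741). ∠PSA = 107.9° gives SA at 38.90° from the x-axis; with |SA| = 20.9, A = (-9.027, 6.383). ∠SAW = 77.8° gives AW at -63.30° from the x-axis; with |AW| = 16.7, W = (-1.524, -8.536). Then |NW| = |W − N| = 8.671.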